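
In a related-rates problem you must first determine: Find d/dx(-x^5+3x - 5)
Power rule: d/dx(ax^n)=n·a·x^(n-1)
Term by term: -5·x^4+3

Answer: -5x^4+3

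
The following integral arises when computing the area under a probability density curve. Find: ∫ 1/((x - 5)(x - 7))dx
Partial fractions: 1/((x-5)(x-7)) = A/(x-5) + B/(x-7)
A = -1/2, B = 1/2
∫ [-1/2· 1/(x-5) + 1/2· 1/(x-7)] dx
= (1/2)[ln|x-7| - ln|x-5|] + C

Answer: (1/2)·ln|(x-7)/(x-5)| + C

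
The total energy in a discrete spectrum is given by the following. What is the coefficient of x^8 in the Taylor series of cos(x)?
cos(x) = Σ (-1)^k x^(2k)/(2k)!
For x^8: (-1)^4/8! = 1/40320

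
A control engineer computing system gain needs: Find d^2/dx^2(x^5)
Apply power rule 2 times:
d^1: 5x^4
d^2: 20x^3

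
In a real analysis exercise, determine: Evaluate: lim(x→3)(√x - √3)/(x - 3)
Multiply by conjugate (√x+√3)/(√x+√3):
= (x - 3)/((x - 3)(√x+√3)) = 1/(√x+√3)
As x → 3: 1/(2√3)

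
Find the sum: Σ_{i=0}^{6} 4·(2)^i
Geometric series: S = a(1 - r^n)/(1 - r)
a = 4, r = 2, n = 7
S = 4(1-128)/-1 = 508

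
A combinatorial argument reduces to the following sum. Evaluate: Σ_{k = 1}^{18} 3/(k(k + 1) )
Partial fractions: 3/(k(k + 1))=3/k - 3/(k + 1)
Telescoping sum: 3(1 - 1/19)=3·18/19

Answer: 54/19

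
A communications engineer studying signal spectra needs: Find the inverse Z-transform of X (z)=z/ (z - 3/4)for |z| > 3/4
Standard pair: z/(z-a) <-> a^n*u[n] for causal signals
With a=3/4: x[n]=(3/4)^n*u[n]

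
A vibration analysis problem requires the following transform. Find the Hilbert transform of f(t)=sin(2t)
The Hilbert transform shifts each frequency component by -pi/2.
H{sin(wt)}=-cos(wt)
With w=2: H{sin(2t)}=-cos(2t)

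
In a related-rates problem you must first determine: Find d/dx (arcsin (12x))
d/dx[arcsin(u)] = u'/√(1-u²), u = 12x, u' = 12

Answer: 12/√(1 - 144x²)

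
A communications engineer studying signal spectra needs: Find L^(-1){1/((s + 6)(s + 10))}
Partial fractions: 1/((s+6)(s+10))=A/(s+6)+B/(s+10)
Cover-up: A=1/(s+10)|_{s=-6}=1/4; B=1/(s+6)|_{s=-10}=-1/4
L^(-1)=(1/4)e^(-6t) - (1/4)e^(-10t)

Answer: (1/4)(e^(-6t) - e^(-10t))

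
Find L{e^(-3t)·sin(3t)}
First shifting: L{e^(at)f(t)} = F(s-a)
L{sin(3t)} = 3/(s²+9)
Shift: 3/((s+3)²+9)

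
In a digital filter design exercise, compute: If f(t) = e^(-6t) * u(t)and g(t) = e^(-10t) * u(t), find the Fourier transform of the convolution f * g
By the convolution theorem: F{f*g}=F(omega)*G(omega)
F(omega)=1/(6 + j*omega), G(omega)=1/(10 + j*omega)
F{f*g}=1/((6 + j*omega)(10 + j*omega))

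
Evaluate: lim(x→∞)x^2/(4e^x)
Apply L'Hôpital 2 times (∞/∞ each time):
Eventually get 2!/(4e^x) → 0

Answer: 0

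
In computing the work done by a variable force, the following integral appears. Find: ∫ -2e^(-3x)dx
Since d/dx[e^(-3x)] = -3e^(-3x), we get 2/3 e^(-3x) + C

Answer: (2/3)e^(-3x) + C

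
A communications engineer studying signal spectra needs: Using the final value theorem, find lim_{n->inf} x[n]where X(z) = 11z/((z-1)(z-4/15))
Final value theorem: lim x[n] = lim_{z->1} (z-1)*X(z)
(z-1)*X(z) = 11z/(z-4/15)
As z->1: 11/(1-4/15) = 11/(11/15) = 15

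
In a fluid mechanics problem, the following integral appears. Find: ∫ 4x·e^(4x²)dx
Let u = 4x², du = 8x dx
∫ (1/2)e^u du = e^u/2 + C

Answer: e^(4x²)/2 + C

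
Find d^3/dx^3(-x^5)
Apply power rule 3 times:
d^1: -5x^4
d^2: -20x^3
d^3: -60x^2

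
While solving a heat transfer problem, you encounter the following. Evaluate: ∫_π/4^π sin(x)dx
Antiderivative: -cos(x)
Evaluate at bounds: [-cos(1·π)/1] - [-cos(1·π/4)/1]
=(-(-1)+(√2/2))/1=1+√2/2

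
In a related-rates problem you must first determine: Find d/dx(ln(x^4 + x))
Chain rule: d/dx[ln(u)]=u'/u where u=x^4 + x
u'=4x^3 + 1

Answer: (4x^3 + 1)/(x^4 + x)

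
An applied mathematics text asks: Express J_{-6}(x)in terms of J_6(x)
For integer n: J_{-n}(x) = (-1)^n J_n(x)
With n = 6: J_{-6}(x) = (-1)^6 J_6(x) = J_6(x)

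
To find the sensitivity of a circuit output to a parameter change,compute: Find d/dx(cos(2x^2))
Chain rule: d/dx[cos(u)] = -sin(u)·u' where u = 2x^2
u' = 4x

Answer: -4x·sin(2x^2)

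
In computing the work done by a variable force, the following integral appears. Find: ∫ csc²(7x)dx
Since d/dx[-cot(7x)] = 7csc²(7x), integral = -cot(7x)/7+C

Answer: (-1/7)cot(7x)+C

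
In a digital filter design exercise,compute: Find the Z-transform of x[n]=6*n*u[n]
Z{n*u[n]}=z/(z-1)^2
By linearity: Z{6*n*u[n]}=6z/(z-1)^2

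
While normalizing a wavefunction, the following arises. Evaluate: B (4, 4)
B(x,y) = Γ(x)Γ(y)/Γ(x+y) = (x-1)!(y-1)!/(x+y-1)!
B(4,4) = 3!·3!/7! = 1/140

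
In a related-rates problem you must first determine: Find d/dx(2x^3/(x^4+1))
Quotient rule: (f/g)' = (f'g - fg')/g²
f = 2x^3, f' = 6x^2
g = x^4+1, g' = 4x^3

Answer: (6x^2·(x^4+1)-8x^6)/(x^4+1)²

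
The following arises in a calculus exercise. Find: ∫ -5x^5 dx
Using power rule: ∫ -5x^5 dx=-5/6 x^6+C=(-5/6)x^6+C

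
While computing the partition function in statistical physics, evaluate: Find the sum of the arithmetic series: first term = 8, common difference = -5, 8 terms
Last term: a_n=8+(8-1)·-5=-27
Sum=n(a_1+a_n)/2=8(8+(-27))/2=-76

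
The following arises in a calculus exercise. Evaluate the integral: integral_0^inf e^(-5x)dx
integral_0^inf e^(-5x) dx=[-1/5 * e^(-5x)]_0^inf
=0 - (-1/5)=1/5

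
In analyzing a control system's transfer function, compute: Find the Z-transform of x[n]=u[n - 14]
Using the time-shift property: Z{u[n-14]}=z^(-14)*z/(z-1)
=z^(-13)/(z-1)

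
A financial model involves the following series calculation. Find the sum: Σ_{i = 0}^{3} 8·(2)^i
Geometric series: S = a(1 - r^n)/(1 - r)
a = 8, r = 2, n = 4
S = 8(1-16)/-1 = 120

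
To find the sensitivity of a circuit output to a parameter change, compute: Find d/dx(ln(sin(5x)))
Chain rule: d/dx[ln(u)] = u'/u where u = sin(5x)
u' = 5cos(5x)

Answer: (5cos(5x))/(sin(5x))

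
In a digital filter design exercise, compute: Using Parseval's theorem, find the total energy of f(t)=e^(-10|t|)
Parseval's theorem: E=integral |f(t)|^2 dt=(1/2pi) integral |F(omega)|^2 domega
E=integral_{-inf}^{inf} e^(-20|t|) dt=2*integral_0^inf e^(-20t) dt=2/(2*10)=1/10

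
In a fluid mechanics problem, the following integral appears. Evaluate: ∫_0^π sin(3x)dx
Antiderivative: -cos(3x)/3
Evaluate at bounds: [-cos(3·π)/3] - [-cos(3·0)/3]
=(-(-1) + (1))/3=2/3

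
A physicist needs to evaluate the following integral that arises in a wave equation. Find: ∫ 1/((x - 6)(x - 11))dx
Partial fractions: 1/((x-6)(x-11)) = A/(x-6) + B/(x-11)
A = -1/5, B = 1/5
∫ [-1/5· 1/(x-6) + 1/5· 1/(x-11)] dx
= (1/5)[ln|x-11| - ln|x-6|] + C

Answer: (1/5)·ln|(x-11)/(x-6)| + C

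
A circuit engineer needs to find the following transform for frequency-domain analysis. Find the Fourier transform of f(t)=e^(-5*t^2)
The Fourier transform of a Gaussian e^(-a*t^2) is sqrt(pi/a)*e^(-omega^2/(4a)).
With a=5: F(omega)=sqrt(pi/5)*e^(-omega^2/20)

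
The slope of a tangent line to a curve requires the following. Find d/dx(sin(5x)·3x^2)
Product rule: (fg)'=f'g+fg'
f=sin(5x), f'=5·cos(5x)
g=3x^2, g'=6x

Answer: 15·cos(5x)·x^2+6·sin(5x)·x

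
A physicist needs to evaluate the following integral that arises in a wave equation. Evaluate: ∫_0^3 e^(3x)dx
Antiderivative: (1/3)e^(3x)
Evaluate: (1/3)(e^9-1)

Answer: (e^9-1)/3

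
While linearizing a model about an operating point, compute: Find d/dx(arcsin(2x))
d/dx[arcsin(u)]=u'/√(1-u²), u=2x, u'=2

Answer: 2/√(1 - 4x²)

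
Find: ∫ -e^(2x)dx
Since d/dx[e^(2x)]=2e^(2x), we get -1/2 e^(2x)+C

Answer: (-1/2)e^(2x)+C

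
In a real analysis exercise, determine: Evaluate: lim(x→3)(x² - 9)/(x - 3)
Factor: (x² - 9) = (x-3)(x+3)
Cancel (x-3): lim(x→3) (x+3) = 6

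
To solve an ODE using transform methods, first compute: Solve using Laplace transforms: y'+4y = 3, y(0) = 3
Take L of both sides: sY(s)-3+4Y(s) = 3/s
Y(s)(s+4) = 3/s+3
Y(s) = 3/(s(s+4))+3/(s+4)
Partial fractions: 3/(s(s+4)) = (3/4)/s - (3/4)/(s+4)
So Y(s) = (3/4)/s+(9/4)/(s+4)
Inverse transform (L^(-1){1/s} = 1, L^(-1){1/(s+4)} = e^(-4t)):

Answer: y(t) = 3/4+(9/4)·e^(-4t)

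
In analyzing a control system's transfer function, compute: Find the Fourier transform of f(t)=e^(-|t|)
Using the standard pair: F{e^(-a|t|)} = 2a/(a^2 + omega^2)
With a = 1: F(omega) = 2/(1 + omega^2)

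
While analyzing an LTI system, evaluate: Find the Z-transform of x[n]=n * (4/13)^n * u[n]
Using the property Z{n * a^n * u[n]} = az/(z-a)^2
With a = 4/13: X(z) = (4/13)z/(z - 4/13)^2, |z| > 4/13

Answer: (4/13)z/(z - 4/13)^2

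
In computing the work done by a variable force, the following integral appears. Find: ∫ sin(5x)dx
Using substitution u=5x: ∫ sin(u) du/5=-cos(u)/5+C

Answer: (-1/5)cos(5x)+C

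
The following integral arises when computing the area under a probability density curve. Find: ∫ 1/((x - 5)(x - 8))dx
Partial fractions: 1/((x-5)(x-8)) = A/(x-5) + B/(x-8)
A = -1/3, B = 1/3
∫ [-1/3· 1/(x-5) + 1/3· 1/(x-8)] dx
= (1/3)[ln|x-8| - ln|x-5|] + C

Answer: (1/3)·ln|(x-8)/(x-5)| + C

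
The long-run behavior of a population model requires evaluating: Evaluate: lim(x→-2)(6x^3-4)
Polynomial is continuous, so substitute x=-2:
6·(-2)^3-4=-52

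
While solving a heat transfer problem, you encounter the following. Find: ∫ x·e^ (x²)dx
Let u = x², du = 2x dx
∫ (1/2)e^u du = e^u/2+C

Answer: e^(x²)/2+C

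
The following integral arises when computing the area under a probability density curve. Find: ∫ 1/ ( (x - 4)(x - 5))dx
Partial fractions: 1/((x-4)(x-5)) = A/(x-4)+B/(x-5)
A = -1, B = 1
∫ [-1· 1/(x-4)+1· 1/(x-5)] dx
= (1)[ln|x-5| - ln|x-4|]+C

Answer: ln|(x-5)/(x-4)|+C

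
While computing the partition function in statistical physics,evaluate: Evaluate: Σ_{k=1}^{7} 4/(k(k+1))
Partial fractions: 4/(k(k+1)) = 4/k - 4/(k+1)
Telescoping sum: 4(1-1/8) = 4·7/8

Answer: 7/2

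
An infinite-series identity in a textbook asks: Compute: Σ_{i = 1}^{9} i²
Using formula: Σ i^2 = n(n+1)(2n+1)/6 = 9·10·19/6 = 285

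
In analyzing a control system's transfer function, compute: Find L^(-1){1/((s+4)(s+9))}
Partial fractions: 1/((s+4)(s+9))=A/(s+4)+B/(s+9)
Cover-up: A=1/(s+9)|_{s=-4}=1/5; B=1/(s+4)|_{s=-9}=-1/5
L^(-1)=(1/5)e^(-4t) - (1/5)e^(-9t)

Answer: (1/5)(e^(-4t) - e^(-9t))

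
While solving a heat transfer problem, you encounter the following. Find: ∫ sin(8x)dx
Using substitution u=8x: ∫ sin(u) du/8=-cos(u)/8 + C

Answer: (-1/8)cos(8x) + C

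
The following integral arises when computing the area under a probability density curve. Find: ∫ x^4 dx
Using power rule: ∫ x^4 dx = 1/5 x^5+C = (1/5)x^5+C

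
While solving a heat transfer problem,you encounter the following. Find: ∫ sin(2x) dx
Using substitution u = 2x: ∫ sin(u) du/2 = -cos(u)/2+C

Answer: (-1/2)cos(2x)+C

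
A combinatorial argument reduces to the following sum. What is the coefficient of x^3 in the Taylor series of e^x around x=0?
Taylor series of e^x=Σ x^n/n!
Coefficient of x^3=1/3!=1/6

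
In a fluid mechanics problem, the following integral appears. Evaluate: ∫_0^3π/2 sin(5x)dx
Antiderivative: -cos(5x)/5
Evaluate at bounds: [-cos(5·3π/2)/5] - [-cos(5·0)/5]
=(-(0) + (1))/5=1/5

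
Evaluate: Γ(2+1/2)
Γ(n+1/2)=(2n)!√π/(4^n·n!)
=24√π/(16·2)=(3/4)·√π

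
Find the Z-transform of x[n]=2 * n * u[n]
Z{n*u[n]}=z/(z-1)^2
By linearity: Z{2*n*u[n]}=2z/(z-1)^2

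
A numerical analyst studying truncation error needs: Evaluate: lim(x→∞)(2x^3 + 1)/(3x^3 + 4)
Divide numerator and denominator by x^3:
lim (2 + 1/x^3)/(3 + 4/x^3) = 2/3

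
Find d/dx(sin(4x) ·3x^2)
Product rule: (fg)'=f'g + fg'
f=sin(4x), f'=4·cos(4x)
g=3x^2, g'=6x

Answer: 12·cos(4x)·x^2 + 6·sin(4x)·x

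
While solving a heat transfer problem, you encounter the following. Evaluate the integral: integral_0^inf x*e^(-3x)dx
This is a Gamma integral. Substitute u = 3x (du = 3 dx):
integral_0^inf x*e^(-3x) dx = (1/3^2) integral_0^inf u^1*e^(-u) du
= Gamma(2)/3^2 = 1!/3^2 = 1/9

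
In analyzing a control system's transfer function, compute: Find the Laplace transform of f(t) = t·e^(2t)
L{t·e^(at)}=1/(s-a)²
L{t·e^(2t)}=1/(s-2)²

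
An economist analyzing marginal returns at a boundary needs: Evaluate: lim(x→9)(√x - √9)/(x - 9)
Multiply by conjugate (√x+√9)/(√x+√9):
=(x - 9)/((x - 9)(√x+√9))=1/(√x+√9)
As x → 9: 1/(2√9)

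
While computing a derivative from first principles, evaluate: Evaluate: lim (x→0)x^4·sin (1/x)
Squeeze theorem: -|x^4| ≤ x^4·sin(1/x) ≤ |x^4|
Since x^4 → 0 as x → 0, by squeeze theorem the limit is 0

Answer: 0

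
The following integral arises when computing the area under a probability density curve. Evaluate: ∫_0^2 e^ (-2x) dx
Antiderivative: (1/(-2))e^(-2x)
Evaluate: (1/(-2))(e^-4 - 1)

Answer: (e^-4 - 1)/(-2)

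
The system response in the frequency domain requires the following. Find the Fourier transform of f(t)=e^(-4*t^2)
The Fourier transform of a Gaussian e^(-a*t^2) is sqrt(pi/a)*e^(-omega^2/(4a)).
With a = 4: F(omega) = sqrt(pi)/2*e^(-omega^2/16)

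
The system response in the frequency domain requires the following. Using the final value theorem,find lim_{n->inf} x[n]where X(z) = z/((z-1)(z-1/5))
Final value theorem: lim x[n]=lim_{z->1} (z-1)*X(z)
(z-1)*X(z)=z/(z-1/5)
As z->1: 1/(1-1/5)=1/(4/5)=5/4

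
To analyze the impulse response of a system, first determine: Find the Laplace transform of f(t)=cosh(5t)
L{cosh(at)}=s/(s²-a²)
L{cosh(5t)}=s/(s²-25)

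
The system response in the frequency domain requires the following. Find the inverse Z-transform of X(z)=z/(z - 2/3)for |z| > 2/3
Standard pair: z/(z-a) <-> a^n * u[n] for causal signals
With a = 2/3: x[n] = (2/3)^n * u[n]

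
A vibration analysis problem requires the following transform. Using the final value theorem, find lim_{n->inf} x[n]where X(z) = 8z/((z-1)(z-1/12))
Final value theorem: lim x[n]=lim_{z->1} (z-1)*X(z)
(z-1)*X(z)=8z/(z-1/12)
As z->1: 8/(1-1/12)=8/(11/12)=96/11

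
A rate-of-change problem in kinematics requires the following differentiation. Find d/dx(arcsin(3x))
d/dx[arcsin(u)]=u'/√(1-u²), u=3x, u'=3

Answer: 3/√(1-9x²)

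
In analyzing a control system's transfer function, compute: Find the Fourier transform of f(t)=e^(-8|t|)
Using the standard pair: F{e^(-a|t|)}=2a/(a^2 + omega^2)
With a=8: F(omega)=16/(64 + omega^2)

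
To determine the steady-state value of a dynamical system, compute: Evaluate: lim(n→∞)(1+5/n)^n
This is the definition of e^5: lim(1 + 5/n)^n=e^5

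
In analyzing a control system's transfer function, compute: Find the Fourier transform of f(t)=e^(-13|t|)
Using the standard pair: F{e^(-a|t|)}=2a/(a^2 + omega^2)
With a=13: F(omega)=26/(169 + omega^2)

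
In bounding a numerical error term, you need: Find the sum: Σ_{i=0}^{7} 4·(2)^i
Geometric series: S = a(1 - r^n)/(1 - r)
a = 4, r = 2, n = 8
S = 4(1 - 256)/-1 = 1020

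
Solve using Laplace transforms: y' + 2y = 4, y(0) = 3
Take L of both sides: sY(s)-3+2Y(s)=4/s
Y(s)(s+2)=4/s+3
Y(s)=4/(s(s+2))+3/(s+2)
Partial fractions: 4/(s(s+2))=2/s - 2/(s+2)
So Y(s)=2/s+1/(s+2)
Inverse transform (L^(-1){1/s}=1, L^(-1){1/(s+2)}=e^(-2t)):

Answer: y(t)=2+e^(-2t)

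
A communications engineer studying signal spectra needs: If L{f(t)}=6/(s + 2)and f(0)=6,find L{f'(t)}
L{f'(t)}=s·F(s) - f(0)=6s/(s+2)-6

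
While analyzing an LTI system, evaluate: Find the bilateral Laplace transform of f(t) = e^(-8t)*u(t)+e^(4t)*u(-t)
For e^(-8t)*u(t): L = 1/(s+8), Re(s) > -8
For e^(4t)*u(-t): L = -1/(s-4), Re(s) < 4
Combined: F(s) = 1/(s+8)-1/(s-4), -8 < Re(s) < 4

Answer: 1/(s+8)-1/(s-4), ROC: -8 < Re(s) < 4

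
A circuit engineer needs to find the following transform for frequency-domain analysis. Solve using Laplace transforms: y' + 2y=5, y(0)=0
Take L of both sides: sY(s)-0+2Y(s) = 5/s
Y(s)(s+2) = 5/s+0
Y(s) = 5/(s(s+2))+0/(s+2)
Partial fractions: 5/(s(s+2)) = (5/2)/s - (5/2)/(s+2)
So Y(s) = (5/2)/s - (5/2)/(s+2)
Inverse transform (L^(-1){1/s} = 1, L^(-1){1/(s+2)} = e^(-2t)):

Answer: y(t) = 5/2 - (5/2)·e^(-2t)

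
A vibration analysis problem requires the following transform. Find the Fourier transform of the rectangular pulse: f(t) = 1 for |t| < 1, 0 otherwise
F(omega) = integral from -1 to 1 of e^(-j*omega*t) dt
= 2*sin(1*omega)/omega = 2*sinc(1*omega/pi)

Answer: 2*sin(1*omega)/omega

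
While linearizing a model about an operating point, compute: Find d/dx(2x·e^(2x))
Product rule: (fg)'=f'g + fg'
f=2x, f'=2
g=e^(2x), g'=2·e^(2x)

Answer: 2·e^(2x) + 4x·e^(2x)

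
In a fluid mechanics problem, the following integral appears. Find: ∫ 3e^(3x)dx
Since d/dx[e^(3x)]=3e^(3x), we get 1 e^(3x) + C

Answer: e^(3x) + C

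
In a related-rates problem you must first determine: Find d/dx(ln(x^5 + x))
Chain rule: d/dx[ln(u)]=u'/u where u=x^5 + x
u'=5x^4 + 1

Answer: (5x^4 + 1)/(x^5 + x)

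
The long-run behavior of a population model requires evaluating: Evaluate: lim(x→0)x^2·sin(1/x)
Squeeze theorem: -|x^2| ≤ x^2·sin(1/x) ≤ |x^2|
Since x^2 → 0 as x → 0, by squeeze theorem the limit is 0

Answer: 0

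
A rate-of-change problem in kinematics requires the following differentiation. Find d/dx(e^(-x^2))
Chain rule: d/dx[e^u] = e^u · u' where u = -x^2
u' = -2x

Answer: -2x·e^(-x^2)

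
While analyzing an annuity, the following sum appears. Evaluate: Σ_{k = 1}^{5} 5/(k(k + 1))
Partial fractions: 5/(k(k + 1))=5/k - 5/(k + 1)
Telescoping sum: 5(1 - 1/6)=5·5/6

Answer: 25/6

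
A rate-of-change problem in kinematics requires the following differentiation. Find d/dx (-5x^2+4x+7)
Power rule: d/dx(ax^n) = n·a·x^(n-1)
Term by term: -10·x + 4

Answer: -10x + 4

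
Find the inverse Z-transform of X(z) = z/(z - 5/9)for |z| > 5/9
Standard pair: z/(z-a) <-> a^n * u[n] for causal signals
With a=5/9: x[n]=(5/9)^n * u[n]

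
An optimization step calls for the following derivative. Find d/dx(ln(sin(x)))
Chain rule: d/dx[ln(u)] = u'/u where u = sin(x)
u' = cos(x)

Answer: (cos(x))/(sin(x))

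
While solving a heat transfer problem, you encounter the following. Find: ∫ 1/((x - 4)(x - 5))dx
Partial fractions: 1/((x-4)(x-5))=A/(x-4) + B/(x-5)
A=-1, B=1
∫ [-1· 1/(x-4) + 1· 1/(x-5)] dx
=(1)[ln|x-5| - ln|x-4|] + C

Answer: ln|(x-5)/(x-4)| + C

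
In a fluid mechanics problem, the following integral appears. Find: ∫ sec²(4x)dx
Since d/dx[tan(4x)] = 4sec²(4x), integral = tan(4x)/4 + C

Answer: (1/4)tan(4x) + C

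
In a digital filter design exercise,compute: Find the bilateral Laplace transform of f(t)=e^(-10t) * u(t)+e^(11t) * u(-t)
For e^(-10t) * u(t): L = 1/(s + 10), Re(s) > -10
For e^(11t) * u(-t): L = -1/(s-11), Re(s) < 11
Combined: F(s) = 1/(s + 10) - 1/(s-11), -10 < Re(s) < 11

Answer: 1/(s + 10) - 1/(s-11), ROC: -10 < Re(s) < 11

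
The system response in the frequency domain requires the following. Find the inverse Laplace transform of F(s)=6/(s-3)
L^(-1){6/(s-a)}=c·e^(at)
Here a=3, c=6

Answer: 6e^(3t)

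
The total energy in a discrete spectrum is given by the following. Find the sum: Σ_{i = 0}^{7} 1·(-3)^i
Geometric series: S = a(1 - r^n)/(1 - r)
a = 1, r = -3, n = 8
S = 1(1 - 6561)/4 = -1640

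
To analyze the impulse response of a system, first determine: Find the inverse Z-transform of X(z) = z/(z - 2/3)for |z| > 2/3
Standard pair: z/(z-a) <-> a^n * u[n] for causal signals
With a = 2/3: x[n] = (2/3)^n * u[n]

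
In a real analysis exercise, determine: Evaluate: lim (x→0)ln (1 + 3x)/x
L'Hôpital (0/0): lim 3/(1+3x) / 1=3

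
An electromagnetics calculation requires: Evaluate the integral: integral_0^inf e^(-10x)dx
integral_0^inf e^(-10x) dx = [-1/10 * e^(-10x)]_0^inf
= 0 - (-1/10) = 1/10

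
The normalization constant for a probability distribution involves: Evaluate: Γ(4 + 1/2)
Γ(n + 1/2)=(2n)!√π/(4^n·n!)
=40320√π/(256·24)=(105/16)·√π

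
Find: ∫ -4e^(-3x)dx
Since d/dx[e^(-3x)] = -3e^(-3x), we get 4/3 e^(-3x) + C

Answer: (4/3)e^(-3x) + C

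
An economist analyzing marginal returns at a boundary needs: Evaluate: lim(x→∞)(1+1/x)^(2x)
Rewrite as [(1+1/x)^x]^2.
lim(1+1/x)^x=e^1, so limit=(e^1)^2=e^2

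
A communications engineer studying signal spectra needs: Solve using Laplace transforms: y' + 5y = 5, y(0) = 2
Take L of both sides: sY(s)-2+5Y(s) = 5/s
Y(s)(s+5) = 5/s+2
Y(s) = 5/(s(s+5))+2/(s+5)
Partial fractions: 5/(s(s+5)) = 1/s - 1/(s+5)
So Y(s) = 1/s+1/(s+5)
Inverse transform (L^(-1){1/s} = 1, L^(-1){1/(s+5)} = e^(-5t)):

Answer: y(t) = 1+e^(-5t)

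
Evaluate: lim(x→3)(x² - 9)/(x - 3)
Factor: (x² - 9)=(x-3)(x+3)
Cancel (x-3): lim(x→3) (x+3)=6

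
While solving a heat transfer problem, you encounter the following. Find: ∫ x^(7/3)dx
Power rule: ∫ x^(7/3) dx = x^(10/3)/(10/3)+C

Answer: (3/10)·x^(10/3)+C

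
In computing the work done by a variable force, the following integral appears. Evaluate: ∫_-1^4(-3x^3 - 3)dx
Step 1: Find antiderivative F(x)=(-3/4)x^4 - 3x
Step 2: F(4) - F(-1)=-204 - (9/4)=-825/4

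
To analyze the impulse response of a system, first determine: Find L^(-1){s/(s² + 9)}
L^(-1){s/(s²+w²)} = cos(wt)
Here w = 3

Answer: cos(3t)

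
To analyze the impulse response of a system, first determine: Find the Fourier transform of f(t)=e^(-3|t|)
Using the standard pair: F{e^(-a|t|)}=2a/(a^2 + omega^2)
With a=3: F(omega)=6/(9 + omega^2)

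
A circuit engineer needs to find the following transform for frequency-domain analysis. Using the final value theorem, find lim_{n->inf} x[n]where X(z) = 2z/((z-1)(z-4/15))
Final value theorem: lim x[n] = lim_{z->1} (z-1)*X(z)
(z-1)*X(z) = 2z/(z-4/15)
As z->1: 2/(1 - 4/15) = 2/(11/15) = 30/11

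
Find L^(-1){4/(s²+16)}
L^(-1){w/(s² + w²)}=sin(wt)
Here w=4

Answer: sin(4t)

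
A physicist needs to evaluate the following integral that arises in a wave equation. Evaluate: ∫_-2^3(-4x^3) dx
Step 1: Find antiderivative F(x) = -x^4
Step 2: F(3) - F(-2) = -81 - (-16) = -65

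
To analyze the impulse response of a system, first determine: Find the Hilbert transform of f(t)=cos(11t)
The Hilbert transform shifts each frequency component by -pi/2.
H{cos(wt)} = sin(wt)
With w = 11: H{cos(11t)} = sin(11t)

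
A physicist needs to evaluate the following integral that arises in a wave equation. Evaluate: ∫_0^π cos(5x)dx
Antiderivative: sin(5x)/5
Evaluate at bounds: [sin(5·π)/5] - [sin(5·0)/5]
=((0) - (0))/5=0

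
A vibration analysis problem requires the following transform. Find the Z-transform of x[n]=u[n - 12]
Using the time-shift property: Z{u[n-12]}=z^(-12)*z/(z-1)
=z^(-11)/(z-1)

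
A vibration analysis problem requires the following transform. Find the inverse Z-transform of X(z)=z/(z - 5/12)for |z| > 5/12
Standard pair: z/(z-a) <-> a^n*u[n] for causal signals
With a=5/12: x[n]=(5/12)^n*u[n]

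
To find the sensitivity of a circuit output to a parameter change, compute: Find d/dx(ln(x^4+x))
Chain rule: d/dx[ln(u)]=u'/u where u=x^4 + x
u'=4x^3 + 1

Answer: (4x^3 + 1)/(x^4 + x)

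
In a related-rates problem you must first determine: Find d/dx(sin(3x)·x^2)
Product rule: (fg)' = f'g+fg'
f = sin(3x), f' = 3·cos(3x)
g = x^2, g' = 2x

Answer: 3·cos(3x)·x^2+2·sin(3x)·x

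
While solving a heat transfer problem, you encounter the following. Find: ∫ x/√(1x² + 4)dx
Let u = x² + 4, du = 2x dx
∫ (1/2)·u^(-1/2) du = √u + C

Answer: √(x² + 4) + C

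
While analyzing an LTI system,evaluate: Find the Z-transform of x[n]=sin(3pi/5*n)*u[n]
Z{sin(w0 * n) * u[n]} = z * sin(w0)/(z^2-2z * cos(w0)+1)
With w0 = 3pi/5: X(z) = z * sin(3pi/5)/(z^2-2z * cos(3pi/5)+1)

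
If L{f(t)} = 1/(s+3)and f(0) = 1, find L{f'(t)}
L{f'(t)}=s·F(s) - f(0)=s/(s + 3) - 1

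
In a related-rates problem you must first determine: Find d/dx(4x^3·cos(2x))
Product rule: (fg)' = f'g+fg'
f = 4x^3, f' = 12x^2
g = cos(2x), g' = -2·sin(2x)

Answer: 12x^2·cos(2x)-8x^3·sin(2x)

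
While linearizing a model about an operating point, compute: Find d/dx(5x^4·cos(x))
Product rule: (fg)' = f'g+fg'
f = 5x^4, f' = 20x^3
g = cos(x), g' = -sin(x)

Answer: 20x^3·cos(x)-5x^4·sin(x)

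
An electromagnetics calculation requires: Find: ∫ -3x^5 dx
Using power rule: ∫ -3x^5 dx = -3/6 x^6 + C = (-1/2)x^6 + C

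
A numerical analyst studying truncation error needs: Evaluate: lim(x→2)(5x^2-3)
Polynomial is continuous, so substitute x = 2:
5·2^2 - 3 = 17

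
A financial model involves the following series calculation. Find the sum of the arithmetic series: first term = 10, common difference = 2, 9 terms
Last term: a_n = 10+(9-1)·2 = 26
Sum = n(a_1+a_n)/2 = 9(10+26)/2 = 162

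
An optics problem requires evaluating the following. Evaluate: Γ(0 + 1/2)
Γ(1/2) = √π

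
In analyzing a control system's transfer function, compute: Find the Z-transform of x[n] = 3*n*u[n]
Z{n*u[n]} = z/(z-1)^2
By linearity: Z{3*n*u[n]} = 3z/(z-1)^2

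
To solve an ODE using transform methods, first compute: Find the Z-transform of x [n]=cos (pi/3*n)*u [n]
Z{cos(w0 * n) * u[n]} = z(z - cos(w0))/(z^2 - 2z * cos(w0) + 1)
With w0 = pi/3: X(z) = z(z - cos(pi/3))/(z^2 - 2z * cos(pi/3) + 1)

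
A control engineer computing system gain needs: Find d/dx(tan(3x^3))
Chain rule: d/dx[tan(u)]=sec²(u)·u' where u=3x^3
u'=9x^2

Answer: 9x^2·sec²(3x^3)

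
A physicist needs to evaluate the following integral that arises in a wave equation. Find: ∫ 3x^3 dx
Using power rule: ∫ 3x^3 dx = 3/4 x^4+C = (3/4)x^4+C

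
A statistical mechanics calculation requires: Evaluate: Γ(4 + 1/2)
Γ(n + 1/2) = (2n)!√π/(4^n·n!)
= 40320√π/(256·24) = (105/16)·√π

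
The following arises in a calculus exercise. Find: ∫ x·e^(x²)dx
Let u=x², du=2x dx
∫ (1/2)e^u du=e^u/2 + C

Answer: e^(x²)/2 + C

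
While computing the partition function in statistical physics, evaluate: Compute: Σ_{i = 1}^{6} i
Using formula: Σ i^1=n(n + 1)/2=6·7/2=21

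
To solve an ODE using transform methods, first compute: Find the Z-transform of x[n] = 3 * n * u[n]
Z{n * u[n]}=z/(z-1)^2
By linearity: Z{3 * n * u[n]}=3z/(z-1)^2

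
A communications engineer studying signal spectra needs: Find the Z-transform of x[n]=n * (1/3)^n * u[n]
Using the property Z{n * a^n * u[n]} = az/(z-a)^2
With a = 1/3: X(z) = (1/3)z/(z - 1/3)^2, |z| > 1/3

Answer: (1/3)z/(z - 1/3)^2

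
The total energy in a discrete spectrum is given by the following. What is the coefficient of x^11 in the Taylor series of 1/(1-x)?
1/(1-x)=Σ x^n for |x|<1
All coefficients are 1

Answer: 1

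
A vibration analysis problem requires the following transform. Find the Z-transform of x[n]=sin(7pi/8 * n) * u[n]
Z{sin(w0*n)*u[n]}=z*sin(w0)/(z^2-2z*cos(w0)+1)
With w0=7pi/8: X(z)=z*sin(7pi/8)/(z^2-2z*cos(7pi/8)+1)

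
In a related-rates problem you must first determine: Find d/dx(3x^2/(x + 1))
Quotient rule: (f/g)' = (f'g - fg')/g²
f = 3x^2, f' = 6x
g = x + 1, g' = 1

Answer: (6x·(x + 1) - 3x^2)/(x + 1)²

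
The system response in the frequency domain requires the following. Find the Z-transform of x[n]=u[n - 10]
Using the time-shift property: Z{u[n-10]}=z^(-10)*z/(z-1)
=z^(-9)/(z-1)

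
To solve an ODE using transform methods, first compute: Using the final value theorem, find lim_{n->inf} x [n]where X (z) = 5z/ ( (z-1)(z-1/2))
Final value theorem: lim x[n] = lim_{z->1} (z-1) * X(z)
(z-1) * X(z) = 5z/(z-1/2)
As z->1: 5/(1 - 1/2) = 5/(1/2) = 10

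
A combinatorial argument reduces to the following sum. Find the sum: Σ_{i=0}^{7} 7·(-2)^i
Geometric series: S = a(1 - r^n)/(1 - r)
a = 7, r = -2, n = 8
S = 7(1 - 256)/3 = -595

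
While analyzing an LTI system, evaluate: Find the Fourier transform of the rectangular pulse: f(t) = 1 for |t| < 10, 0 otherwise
F(omega) = integral from -10 to 10 of e^(-j * omega * t) dt
= 2 * sin(10 * omega)/omega = 20 * sinc(10 * omega/pi)

Answer: 2 * sin(10 * omega)/omega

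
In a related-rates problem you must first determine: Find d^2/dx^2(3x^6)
Apply power rule 2 times:
d^1: 18x^5
d^2: 90x^4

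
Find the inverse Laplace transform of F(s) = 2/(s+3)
L^(-1){2/(s-a)}=c·e^(at)
Here a=-3, c=2

Answer: 2e^(-3t)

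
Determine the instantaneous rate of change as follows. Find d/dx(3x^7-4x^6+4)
Power rule: d/dx(ax^n)=n·a·x^(n-1)
Term by term: 21·x^6 - 24·x^5

Answer: 21x^6 - 24x^5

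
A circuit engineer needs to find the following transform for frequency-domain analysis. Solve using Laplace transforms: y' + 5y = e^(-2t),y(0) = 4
Take L: sY - 4+5Y = 1/(s+2)
Y(s+5) = 1/(s+2)+4
Y = 1/((s+2)(s+5))+4/(s+5)
Partial fractions: 1/((s+2)(s+5)) = (1/3)/(s+2) - (1/3)/(s+5)
So Y = (1/3)/(s+2)+(11/3)/(s+5)
Inverse Laplace transform (L^(-1){1/(s+2)} = e^(-2t), L^(-1){1/(s+5)} = e^(-5t)):

Answer: y(t) = (1/3)·e^(-2t)+(11/3)·e^(-5t)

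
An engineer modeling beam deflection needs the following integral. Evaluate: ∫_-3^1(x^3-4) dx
Step 1: Find antiderivative F(x) = (1/4)x^4 - 4x
Step 2: F(1) - F(-3) = -15/4 - (129/4) = -36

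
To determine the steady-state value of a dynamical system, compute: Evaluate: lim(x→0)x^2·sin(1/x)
Squeeze theorem: -|x^2| ≤ x^2·sin(1/x) ≤ |x^2|
Since x^2 → 0 as x → 0, by squeeze theorem the limit is 0

Answer: 0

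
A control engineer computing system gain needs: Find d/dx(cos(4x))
Chain rule: d/dx[cos(u)]=-sin(u)·u' where u=4x
u'=4

Answer: -4·sin(4x)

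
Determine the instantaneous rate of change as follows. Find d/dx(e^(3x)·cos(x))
Product rule: (fg)'=f'g+fg'
f=e^(3x), f'=3·e^(3x)
g=cos(x), g'=-sin(x)

Answer: 3·e^(3x)·cos(x) - e^(3x)·sin(x)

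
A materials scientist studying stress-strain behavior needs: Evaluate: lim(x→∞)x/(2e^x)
Apply L'Hôpital 1 times (∞/∞ each time):
Eventually get 1!/(2e^x) → 0

Answer: 0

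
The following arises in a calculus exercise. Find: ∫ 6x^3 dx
Using power rule: ∫ 6x^3 dx = 6/4 x^4 + C = (3/2)x^4 + C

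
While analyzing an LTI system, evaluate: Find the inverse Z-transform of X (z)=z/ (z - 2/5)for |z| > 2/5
Standard pair: z/(z-a) <-> a^n * u[n] for causal signals
With a = 2/5: x[n] = (2/5)^n * u[n]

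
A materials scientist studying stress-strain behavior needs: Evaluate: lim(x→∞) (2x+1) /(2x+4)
Divide numerator and denominator by x:
lim (2 + 1/x)/(2 + 4/x) = 1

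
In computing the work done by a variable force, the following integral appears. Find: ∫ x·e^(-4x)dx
Integration by parts: u=x, dv=e^(-4x) dx
du=dx, v=e^(-4x)/(-4)
=x·e^(-4x)/(-4) - ∫ e^(-4x)/(-4) dx
=x·e^(-4x)/(-4) - e^(-4x)/16 + C

Answer: e^(-4x)(x/(-4) - 1/16) + C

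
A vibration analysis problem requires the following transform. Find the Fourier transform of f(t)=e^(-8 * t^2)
The Fourier transform of a Gaussian e^(-a*t^2) is sqrt(pi/a)*e^(-omega^2/(4a)).
With a=8: F(omega)=sqrt(pi/8)*e^(-omega^2/32)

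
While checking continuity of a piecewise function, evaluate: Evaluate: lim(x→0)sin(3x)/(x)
L'Hôpital (0/0): lim 3cos(3x)/1=3/1

Answer: 3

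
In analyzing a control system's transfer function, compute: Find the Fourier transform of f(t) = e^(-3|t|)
Using the standard pair: F{e^(-a|t|)}=2a/(a^2 + omega^2)
With a=3: F(omega)=6/(9 + omega^2)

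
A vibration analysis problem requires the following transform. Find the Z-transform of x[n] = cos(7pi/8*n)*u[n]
Z{cos(w0*n)*u[n]}=z(z - cos(w0))/(z^2 - 2z*cos(w0) + 1)
With w0=7pi/8: X(z)=z(z - cos(7pi/8))/(z^2 - 2z*cos(7pi/8) + 1)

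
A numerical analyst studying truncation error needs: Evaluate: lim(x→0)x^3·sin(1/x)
Squeeze theorem: -|x^3| ≤ x^3·sin(1/x) ≤ |x^3|
Since x^3 → 0 as x → 0, by squeeze theorem the limit is 0

Answer: 0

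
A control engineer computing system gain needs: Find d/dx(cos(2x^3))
Chain rule: d/dx[cos(u)]=-sin(u)·u' where u=2x^3
u'=6x^2

Answer: -6x^2·sin(2x^3)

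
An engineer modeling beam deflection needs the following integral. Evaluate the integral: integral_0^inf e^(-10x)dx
integral_0^inf e^(-10x) dx=[-1/10 * e^(-10x)]_0^inf
=0 - (-1/10)=1/10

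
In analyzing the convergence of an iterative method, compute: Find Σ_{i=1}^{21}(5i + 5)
= 5·Σ i+5·21 = 5·231+105 = 1260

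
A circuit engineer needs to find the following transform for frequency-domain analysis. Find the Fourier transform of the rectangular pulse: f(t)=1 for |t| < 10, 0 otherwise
F(omega)=integral from -10 to 10 of e^(-j*omega*t) dt
=2*sin(10*omega)/omega=20*sinc(10*omega/pi)

Answer: 2*sin(10*omega)/omega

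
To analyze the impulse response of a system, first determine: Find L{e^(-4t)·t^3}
First shifting: L{e^(at)f(t)}=F(s-a)
L{t^3}=6/s^4
Shift s → s + 4: 6/(s + 4)^4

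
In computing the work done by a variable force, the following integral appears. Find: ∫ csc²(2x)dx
Since d/dx[-cot(2x)] = 2csc²(2x), integral = -cot(2x)/2 + C

Answer: (-1/2)cot(2x) + C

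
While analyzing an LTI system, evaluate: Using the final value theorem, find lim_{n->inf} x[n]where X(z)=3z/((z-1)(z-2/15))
Final value theorem: lim x[n]=lim_{z->1} (z-1) * X(z)
(z-1) * X(z)=3z/(z-2/15)
As z->1: 3/(1 - 2/15)=3/(13/15)=45/13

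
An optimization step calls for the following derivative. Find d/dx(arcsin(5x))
d/dx[arcsin(u)] = u'/√(1-u²), u = 5x, u' = 5

Answer: 5/√(1-25x²)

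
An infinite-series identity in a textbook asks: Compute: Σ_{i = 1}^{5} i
Using formula: Σ i^1=n(n + 1)/2=5·6/2=15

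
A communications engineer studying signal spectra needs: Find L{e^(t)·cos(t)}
First shifting: L{e^(at)f(t)}=F(s-a)
L{cos(t)}=s/(s² + 1)
Shift: (s-1)/((s-1)² + 1)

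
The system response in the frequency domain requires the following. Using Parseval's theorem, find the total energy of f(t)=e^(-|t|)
Parseval's theorem: E = integral |f(t)|^2 dt = (1/2pi) integral |F(omega)|^2 domega
E = integral_{-inf}^{inf} e^(-2|t|) dt = 2*integral_0^inf e^(-2t) dt = 2/(2*1) = 1/1

Answer: 1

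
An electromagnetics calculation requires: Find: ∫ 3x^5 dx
Using power rule: ∫ 3x^5 dx = 3/6 x^6+C = (1/2)x^6+C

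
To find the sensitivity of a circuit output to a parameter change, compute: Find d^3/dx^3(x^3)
Apply power rule 3 times:
d^1: 3x^2
d^2: 6x
d^3: 6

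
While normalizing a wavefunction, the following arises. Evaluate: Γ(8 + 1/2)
Γ(n + 1/2)=(2n)!√π/(4^n·n!)
=20922789888000√π/(65536·40320)=(2027025/256)·√π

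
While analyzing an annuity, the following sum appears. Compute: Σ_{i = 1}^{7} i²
Using formula: Σ i^2=n(n + 1)(2n + 1)/6=7·8·15/6=140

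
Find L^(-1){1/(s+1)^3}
L^(-1){1/(s-a)^n} = t^(n-1)·e^(at)/(n-1)!
Here a = -1, n = 3: t^2·e^(-t)/2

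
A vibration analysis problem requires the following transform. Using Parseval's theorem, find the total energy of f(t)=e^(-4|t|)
Parseval's theorem: E=integral |f(t)|^2 dt=(1/2pi) integral |F(omega)|^2 domega
E=integral_{-inf}^{inf} e^(-8|t|) dt=2*integral_0^inf e^(-8t) dt=2/(2*4)=1/4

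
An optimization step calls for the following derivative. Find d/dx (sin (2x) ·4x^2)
Product rule: (fg)' = f'g+fg'
f = sin(2x), f' = 2·cos(2x)
g = 4x^2, g' = 8x

Answer: 8·cos(2x)·x^2+8·sin(2x)·x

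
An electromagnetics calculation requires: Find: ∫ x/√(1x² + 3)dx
Let u = x² + 3, du = 2x dx
∫ (1/2)·u^(-1/2) du = √u + C

Answer: √(x² + 3) + C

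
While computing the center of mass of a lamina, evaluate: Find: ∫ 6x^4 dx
Using power rule: ∫ 6x^4 dx = 6/5 x^5+C = (6/5)x^5+C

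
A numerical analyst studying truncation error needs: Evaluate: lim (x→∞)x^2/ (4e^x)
Apply L'Hôpital 2 times (∞/∞ each time):
Eventually get 2!/(4e^x) → 0

Answer: 0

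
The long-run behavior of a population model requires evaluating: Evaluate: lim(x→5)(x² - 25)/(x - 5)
Factor: (x² - 25) = (x-5)(x+5)
Cancel (x-5): lim(x→5) (x+5) = 10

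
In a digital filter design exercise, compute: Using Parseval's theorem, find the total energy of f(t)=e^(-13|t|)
Parseval's theorem: E=integral |f(t)|^2 dt=(1/2pi) integral |F(omega)|^2 domega
E=integral_{-inf}^{inf} e^(-26|t|) dt=2 * integral_0^inf e^(-26t) dt=2/(2 * 13)=1/13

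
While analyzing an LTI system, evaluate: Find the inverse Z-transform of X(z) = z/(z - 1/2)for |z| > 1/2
Standard pair: z/(z-a) <-> a^n*u[n] for causal signals
With a = 1/2: x[n] = (1/2)^n*u[n]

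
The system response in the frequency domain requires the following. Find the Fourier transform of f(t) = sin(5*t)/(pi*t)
sin(W*t)/(pi*t) = (W/pi)*sinc(W*t/pi) is the impulse response of the ideal low-pass filter with cutoff W (here W = 5).
Its Fourier transform is a rectangular function:
F(omega) = 1 for |omega| < 5, 0 otherwise

Answer: rect(omega/10) [i.e., 1 for |omega| < 5, 0 otherwise]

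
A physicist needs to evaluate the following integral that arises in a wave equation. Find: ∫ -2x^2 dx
Using power rule: ∫ -2x^2 dx = -2/3 x^3 + C = (-2/3)x^3 + C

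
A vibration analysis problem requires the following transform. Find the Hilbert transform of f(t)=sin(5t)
The Hilbert transform shifts each frequency component by -pi/2.
H{sin(wt)}=-cos(wt)
With w=5: H{sin(5t)}=-cos(5t)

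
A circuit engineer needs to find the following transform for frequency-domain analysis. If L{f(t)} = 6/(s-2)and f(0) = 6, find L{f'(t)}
L{f'(t)} = s·F(s) - f(0) = 6s/(s-2)-6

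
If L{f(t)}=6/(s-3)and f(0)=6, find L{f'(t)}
L{f'(t)}=s·F(s) - f(0)=6s/(s-3)-6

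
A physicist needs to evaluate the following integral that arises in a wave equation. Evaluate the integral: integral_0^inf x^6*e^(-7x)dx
This is a Gamma integral. Substitute u=7x (du=7 dx):
integral_0^inf x^6 * e^(-7x) dx=(1/7^7) integral_0^inf u^6 * e^(-u) du
=Gamma(7)/7^7=6!/7^7=720/823543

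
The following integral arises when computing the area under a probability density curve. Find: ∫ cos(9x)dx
Using substitution u = 9x: ∫ cos(u) du/9 = sin(u)/9+C

Answer: (1/9)sin(9x)+C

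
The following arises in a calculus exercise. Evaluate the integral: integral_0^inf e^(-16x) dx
integral_0^inf e^(-16x) dx=[-1/16 * e^(-16x)]_0^inf
=0 - (-1/16)=1/16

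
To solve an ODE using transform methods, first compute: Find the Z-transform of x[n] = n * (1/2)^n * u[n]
Using the property Z{n*a^n*u[n]}=az/(z-a)^2
With a=1/2: X(z)=(1/2)z/(z - 1/2)^2, |z| > 1/2

Answer: (1/2)z/(z - 1/2)^2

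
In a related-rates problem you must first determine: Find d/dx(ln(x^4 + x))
Chain rule: d/dx[ln(u)]=u'/u where u=x^4+x
u'=4x^3+1

Answer: (4x^3+1)/(x^4+x)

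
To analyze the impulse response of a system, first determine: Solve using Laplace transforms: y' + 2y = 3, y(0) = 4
Take L of both sides: sY(s) - 4 + 2Y(s)=3/s
Y(s)(s + 2)=3/s + 4
Y(s)=3/(s(s + 2)) + 4/(s + 2)
Partial fractions: 3/(s(s + 2))=(3/2)/s - (3/2)/(s + 2)
So Y(s)=(3/2)/s + (5/2)/(s + 2)
Inverse transform (L^(-1){1/s}=1, L^(-1){1/(s + 2)}=e^(-2t)):

Answer: y(t)=3/2 + (5/2)·e^(-2t)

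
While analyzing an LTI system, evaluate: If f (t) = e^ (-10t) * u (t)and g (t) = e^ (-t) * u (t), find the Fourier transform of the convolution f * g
By the convolution theorem: F{f*g} = F(omega)*G(omega)
F(omega) = 1/(10 + j*omega), G(omega) = 1/(1 + j*omega)
F{f*g} = 1/((10 + j*omega)(1 + j*omega))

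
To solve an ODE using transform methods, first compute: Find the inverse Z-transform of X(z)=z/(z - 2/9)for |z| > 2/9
Standard pair: z/(z-a) <-> a^n * u[n] for causal signals
With a=2/9: x[n]=(2/9)^n * u[n]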